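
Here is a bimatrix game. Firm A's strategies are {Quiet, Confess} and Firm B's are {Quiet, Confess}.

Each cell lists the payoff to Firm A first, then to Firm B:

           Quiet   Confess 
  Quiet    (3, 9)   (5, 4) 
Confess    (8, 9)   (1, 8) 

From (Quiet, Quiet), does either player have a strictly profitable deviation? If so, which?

Firm A at (Quiet, Quiet) earns 3; deviating to Confess yields 8 — a strict improvement.
Firm B earns 9; deviating to Confess yields 4 — not better.
Only Firm A has a strictly profitable deviation.

Firm A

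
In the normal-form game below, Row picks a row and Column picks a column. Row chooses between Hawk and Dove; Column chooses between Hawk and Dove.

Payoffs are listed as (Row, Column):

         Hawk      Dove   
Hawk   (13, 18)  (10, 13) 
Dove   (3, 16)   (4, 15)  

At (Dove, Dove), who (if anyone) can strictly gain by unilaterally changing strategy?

Both

Row at (Dove, Dove) earns 4; deviating to Hawk yields 10 — a strict improvement.
Column earns 15; deviating to Hawk yields 16 — a strict improvement.
Both Row and Column have strictly profitable deviations.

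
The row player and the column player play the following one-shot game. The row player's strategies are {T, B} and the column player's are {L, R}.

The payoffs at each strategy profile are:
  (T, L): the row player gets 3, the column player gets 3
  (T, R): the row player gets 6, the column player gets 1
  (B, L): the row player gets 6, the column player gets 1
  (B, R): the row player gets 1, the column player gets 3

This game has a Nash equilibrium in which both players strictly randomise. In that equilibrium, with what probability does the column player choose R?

Let c be the probability that the column player plays L. In a completely mixed equilibrium, the row player must be indifferent between T and B.
The row player's expected payoff from T is 3c + 6(1−c); from B it is 6c + (1−c).
Setting these equal: −3c + 6 = 5c + 1, so c = 5/8.
Therefore the column player plays R with probability 1 − 5/8 = 3/8.

3/8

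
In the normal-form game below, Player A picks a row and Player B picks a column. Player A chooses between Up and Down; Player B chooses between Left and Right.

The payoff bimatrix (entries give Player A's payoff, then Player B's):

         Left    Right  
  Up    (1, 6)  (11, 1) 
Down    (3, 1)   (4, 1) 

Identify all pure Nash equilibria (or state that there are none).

(Down, Left)

(Up, Left): Player A prefers Down (3 > 1) — not an equilibrium.
(Up, Right): Player B prefers Left (6 > 1) — not an equilibrium.
(Down, Left): Player A gets 3 ≥ 1 from Up, and Player B gets 1 ≥ 1 from Right — Nash equilibrium.
(Down, Right): Player A prefers Up (11 > 4) — not an equilibrium.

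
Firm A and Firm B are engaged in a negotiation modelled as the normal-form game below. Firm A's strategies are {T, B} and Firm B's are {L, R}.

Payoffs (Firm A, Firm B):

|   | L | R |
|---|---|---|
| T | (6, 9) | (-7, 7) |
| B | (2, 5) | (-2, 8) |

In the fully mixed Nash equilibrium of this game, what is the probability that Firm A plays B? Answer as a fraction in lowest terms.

Let r be the probability that Firm A plays T. In a completely mixed equilibrium, Firm B must be indifferent between L and R.
Firm B's expected payoff from L is 9r + 5(1−r); from R it is 7r + 8(1−r).
Setting these equal: 4r + 5 = −r + 8, so r = 3/5.
Therefore Firm A plays B with probability 1 − 3/5 = 2/5.

2/5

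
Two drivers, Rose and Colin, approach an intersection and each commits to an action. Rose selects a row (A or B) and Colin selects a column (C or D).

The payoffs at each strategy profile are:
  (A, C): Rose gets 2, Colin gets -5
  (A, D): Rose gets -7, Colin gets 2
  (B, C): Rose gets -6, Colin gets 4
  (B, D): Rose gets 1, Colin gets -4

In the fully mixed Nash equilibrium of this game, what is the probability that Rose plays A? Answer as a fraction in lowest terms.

Let r be the probability that Rose plays A. In a completely mixed equilibrium, Colin must be indifferent between C and D.
Colin's expected payoff from C is −5r + 4(1−r); from D it is 2r − 4(1−r).
Setting these equal: −9r + 4 = 6r − 4, so r = 8/15.

8/15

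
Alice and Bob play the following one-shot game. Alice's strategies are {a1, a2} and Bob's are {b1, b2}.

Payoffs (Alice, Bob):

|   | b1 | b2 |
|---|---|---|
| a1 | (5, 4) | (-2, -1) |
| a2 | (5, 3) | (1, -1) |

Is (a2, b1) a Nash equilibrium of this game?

Yes

At (a2, b1), Alice earns 5; switching to a1 would give 5, so Alice has no profitable deviation.
Bob earns 3; switching to b2 would give -1, so Bob has no profitable deviation.
Neither player can gain by a unilateral deviation, so this profile is a Nash equilibrium.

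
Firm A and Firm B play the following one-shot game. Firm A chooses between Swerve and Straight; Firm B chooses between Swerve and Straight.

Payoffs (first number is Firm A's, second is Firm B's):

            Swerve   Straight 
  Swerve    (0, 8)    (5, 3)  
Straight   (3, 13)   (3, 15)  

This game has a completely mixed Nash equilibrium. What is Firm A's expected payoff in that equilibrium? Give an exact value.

3

First find y, the probability Firm B plays Swerve, from Firm A's indifference between Swerve and Straight: 5(1−y) = 3y + 3(1−y), giving y = 2/5.
Since Firm A is indifferent in equilibrium, Firm A's expected payoff equals the payoff from either row against (2/5, 3/5). Using Swerve: 5(3/5) = 3.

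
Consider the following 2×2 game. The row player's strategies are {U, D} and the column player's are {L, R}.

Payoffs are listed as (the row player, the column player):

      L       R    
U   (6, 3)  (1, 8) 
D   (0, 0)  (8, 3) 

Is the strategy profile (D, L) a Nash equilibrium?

At (D, L), the row player earns 0; switching to U would give 6, so the row player would deviate.
The column player earns 0; switching to R would give 3, so the column player would deviate.
Since at least one player can profitably deviate, this is not a Nash equilibrium.

No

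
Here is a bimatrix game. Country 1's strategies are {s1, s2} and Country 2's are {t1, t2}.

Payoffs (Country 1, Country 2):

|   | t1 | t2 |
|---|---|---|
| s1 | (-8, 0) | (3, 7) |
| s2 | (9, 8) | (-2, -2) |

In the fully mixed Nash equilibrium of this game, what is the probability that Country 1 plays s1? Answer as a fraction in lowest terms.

10/17

Let x be the probability that Country 1 plays s1. In a completely mixed equilibrium, Country 2 must be indifferent between t1 and t2.
Country 2's expected payoff from t1 is 8(1−x); from t2 it is 7x − 2(1−x).
Setting these equal: −8x + 8 = 9x − 2, so x = 10/17.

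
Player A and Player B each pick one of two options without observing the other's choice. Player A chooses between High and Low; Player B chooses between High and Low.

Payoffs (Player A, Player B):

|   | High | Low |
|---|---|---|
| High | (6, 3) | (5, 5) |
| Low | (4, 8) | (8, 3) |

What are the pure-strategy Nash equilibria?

(High, High): Player B prefers Low (5 > 3) — not an equilibrium.
(High, Low): Player A prefers Low (8 > 5) — not an equilibrium.
(Low, High): Player A prefers High (6 > 4) — not an equilibrium.
(Low, Low): Player B prefers High (8 > 3) — not an equilibrium.

none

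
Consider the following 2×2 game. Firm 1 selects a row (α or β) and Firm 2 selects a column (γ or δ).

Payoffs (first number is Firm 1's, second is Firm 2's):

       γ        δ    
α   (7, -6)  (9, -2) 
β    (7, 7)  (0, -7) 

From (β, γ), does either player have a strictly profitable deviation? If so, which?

Neither

Firm 1 at (β, γ) earns 7; deviating to α yields 7 — not better.
Firm 2 earns 7; deviating to δ yields -7 — not better.
Neither player can strictly improve; the profile is a Nash equilibrium.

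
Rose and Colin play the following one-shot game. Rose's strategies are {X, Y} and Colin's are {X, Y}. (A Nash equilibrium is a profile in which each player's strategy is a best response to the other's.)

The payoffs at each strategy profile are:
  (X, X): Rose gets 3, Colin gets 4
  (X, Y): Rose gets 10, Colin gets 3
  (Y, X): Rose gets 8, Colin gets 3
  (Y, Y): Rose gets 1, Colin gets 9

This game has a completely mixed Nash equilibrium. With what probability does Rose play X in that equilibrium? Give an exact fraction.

6/7

Let r be the probability that Rose plays X. In a completely mixed equilibrium, Colin must be indifferent between X and Y.
Colin's expected payoff from X is 4r + 3(1−r); from Y it is 3r + 9(1−r).
Setting these equal: r + 3 = −6r + 9, so r = 6/7.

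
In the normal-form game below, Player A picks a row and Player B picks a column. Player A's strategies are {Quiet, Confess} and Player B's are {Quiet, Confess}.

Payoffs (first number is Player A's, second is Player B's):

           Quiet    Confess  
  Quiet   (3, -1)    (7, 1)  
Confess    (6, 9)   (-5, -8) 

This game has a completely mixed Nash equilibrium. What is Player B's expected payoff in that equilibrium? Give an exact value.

First find p, the probability Player A plays Quiet, from Player B's indifference between Quiet and Confess: −p + 9(1−p) = p − 8(1−p), giving p = 17/19.
Since Player B is indifferent in equilibrium, Player B's expected payoff equals the payoff from either column against (17/19, 2/19). Using Quiet: −(17/19) + 9(2/19) = 1/19.

1/19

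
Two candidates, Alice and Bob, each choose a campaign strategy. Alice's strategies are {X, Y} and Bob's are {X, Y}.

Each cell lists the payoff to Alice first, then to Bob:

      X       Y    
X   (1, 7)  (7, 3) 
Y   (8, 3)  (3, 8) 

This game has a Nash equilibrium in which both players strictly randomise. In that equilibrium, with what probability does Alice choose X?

Let r be the probability that Alice plays X. In a completely mixed equilibrium, Bob must be indifferent between X and Y.
Bob's expected payoff from X is 7r + 3(1−r); from Y it is 3r + 8(1−r).
Setting these equal: 4r + 3 = −5r + 8, so r = 5/9.

5/9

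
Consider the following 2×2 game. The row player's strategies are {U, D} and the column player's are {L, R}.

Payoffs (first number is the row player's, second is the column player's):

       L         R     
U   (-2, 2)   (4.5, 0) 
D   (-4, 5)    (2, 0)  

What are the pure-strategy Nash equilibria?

(U, L)

(U, L): the row player gets -2 ≥ -4 from D, and the column player gets 2 ≥ 0 from R — Nash equilibrium.
(U, R): the column player prefers L (2 > 0) — not an equilibrium.
(D, L): the row player prefers U (-2 > -4) — not an equilibrium.
(D, R): the row player prefers U (4.5 > 2); the column player prefers L (5 > 0) — not an equilibrium.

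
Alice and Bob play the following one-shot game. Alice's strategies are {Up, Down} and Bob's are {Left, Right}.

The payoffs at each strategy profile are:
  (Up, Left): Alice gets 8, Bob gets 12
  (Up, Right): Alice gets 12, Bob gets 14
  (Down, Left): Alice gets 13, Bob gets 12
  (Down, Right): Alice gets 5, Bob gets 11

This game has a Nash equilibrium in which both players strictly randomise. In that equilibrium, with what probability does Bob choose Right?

5/12

Let y be the probability that Bob plays Left. In a completely mixed equilibrium, Alice must be indifferent between Up and Down.
Alice's expected payoff from Up is 8y + 12(1−y); from Down it is 13y + 5(1−y).
Setting these equal: −4y + 12 = 8y + 5, so y = 7/12.
Therefore Bob plays Right with probability 1 − 7/12 = 5/12.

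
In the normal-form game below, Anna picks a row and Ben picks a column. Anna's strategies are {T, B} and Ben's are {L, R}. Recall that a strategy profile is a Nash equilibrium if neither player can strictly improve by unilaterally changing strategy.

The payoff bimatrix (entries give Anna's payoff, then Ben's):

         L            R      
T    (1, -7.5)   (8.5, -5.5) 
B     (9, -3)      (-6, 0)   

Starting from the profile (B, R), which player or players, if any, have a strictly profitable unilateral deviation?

Anna at (B, R) earns -6; deviating to T yields 8.5 — a strict improvement.
Ben earns 0; deviating to L yields -3 — not better.
Only Anna has a strictly profitable deviation.

Anna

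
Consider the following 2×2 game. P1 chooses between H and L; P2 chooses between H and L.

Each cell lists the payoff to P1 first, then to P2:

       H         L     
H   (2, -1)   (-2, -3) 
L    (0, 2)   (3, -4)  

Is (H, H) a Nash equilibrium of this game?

Yes

At (H, H), P1 earns 2; switching to L would give 0, so P1 has no profitable deviation.
P2 earns -1; switching to L would give -3, so P2 has no profitable deviation.
Neither player can gain by a unilateral deviation, so this profile is a Nash equilibrium.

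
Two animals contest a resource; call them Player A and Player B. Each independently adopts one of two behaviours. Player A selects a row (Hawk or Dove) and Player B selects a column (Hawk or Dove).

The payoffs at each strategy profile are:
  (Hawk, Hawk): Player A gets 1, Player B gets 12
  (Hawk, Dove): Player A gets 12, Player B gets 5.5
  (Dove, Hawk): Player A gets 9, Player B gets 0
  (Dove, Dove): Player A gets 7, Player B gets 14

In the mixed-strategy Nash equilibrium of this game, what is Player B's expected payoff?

First find p, the probability Player A plays Hawk, from Player B's indifference between Hawk and Dove: 12p = 5.5p + 14(1−p), giving p = 28/41.
Since Player B is indifferent in equilibrium, Player B's expected payoff equals the payoff from either column against (28/41, 13/41). Using Hawk: 12(28/41) = 336/41.

336/41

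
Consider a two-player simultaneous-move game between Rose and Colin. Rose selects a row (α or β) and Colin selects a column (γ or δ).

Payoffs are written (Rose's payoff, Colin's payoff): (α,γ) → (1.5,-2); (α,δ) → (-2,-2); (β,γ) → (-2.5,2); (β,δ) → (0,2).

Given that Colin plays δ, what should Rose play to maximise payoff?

β

Against δ, Rose earns -2 from α and 0 from β.
So β is the best response.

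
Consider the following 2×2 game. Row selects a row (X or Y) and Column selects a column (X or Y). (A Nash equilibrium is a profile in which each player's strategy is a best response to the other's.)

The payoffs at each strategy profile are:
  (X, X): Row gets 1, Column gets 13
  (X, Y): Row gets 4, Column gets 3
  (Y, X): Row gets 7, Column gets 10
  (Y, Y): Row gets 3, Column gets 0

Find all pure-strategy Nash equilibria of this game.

(X, X): Row prefers Y (7 > 1) — not an equilibrium.
(X, Y): Column prefers X (13 > 3) — not an equilibrium.
(Y, X): Row gets 7 ≥ 1 from X, and Column gets 10 ≥ 0 from Y — Nash equilibrium.
(Y, Y): Row prefers X (4 > 3); Column prefers X (10 > 0) — not an equilibrium.

(Y, X)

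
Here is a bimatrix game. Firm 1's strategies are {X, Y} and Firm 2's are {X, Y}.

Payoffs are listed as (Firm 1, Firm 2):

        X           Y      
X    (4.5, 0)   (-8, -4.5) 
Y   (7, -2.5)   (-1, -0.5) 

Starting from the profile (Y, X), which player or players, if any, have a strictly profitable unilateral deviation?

Firm 1 at (Y, X) earns 7; deviating to X yields 4.5 — not better.
Firm 2 earns -2.5; deviating to Y yields -0.5 — a strict improvement.
Only Firm 2 has a strictly profitable deviation.

Firm 2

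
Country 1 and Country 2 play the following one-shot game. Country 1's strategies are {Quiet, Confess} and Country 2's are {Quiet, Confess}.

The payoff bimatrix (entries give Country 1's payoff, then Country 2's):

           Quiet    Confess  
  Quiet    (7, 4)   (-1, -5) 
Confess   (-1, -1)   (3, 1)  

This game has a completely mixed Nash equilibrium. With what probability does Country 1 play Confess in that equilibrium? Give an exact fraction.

Let x be the probability that Country 1 plays Quiet. In a completely mixed equilibrium, Country 2 must be indifferent between Quiet and Confess.
Country 2's expected payoff from Quiet is 4x − (1−x); from Confess it is −5x + (1−x).
Setting these equal: 5x − 1 = −6x + 1, so x = 2/11.
Therefore Country 1 plays Confess with probability 1 − 2/11 = 9/11.

9/11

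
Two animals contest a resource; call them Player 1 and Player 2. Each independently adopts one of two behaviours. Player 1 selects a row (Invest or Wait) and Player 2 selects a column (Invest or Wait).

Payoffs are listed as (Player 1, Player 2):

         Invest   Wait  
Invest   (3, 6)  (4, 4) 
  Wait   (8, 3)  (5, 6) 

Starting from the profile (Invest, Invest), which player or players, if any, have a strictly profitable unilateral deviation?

Player 1

Player 1 at (Invest, Invest) earns 3; deviating to Wait yields 8 — a strict improvement.
Player 2 earns 6; deviating to Wait yields 4 — not better.
Only Player 1 has a strictly profitable deviation.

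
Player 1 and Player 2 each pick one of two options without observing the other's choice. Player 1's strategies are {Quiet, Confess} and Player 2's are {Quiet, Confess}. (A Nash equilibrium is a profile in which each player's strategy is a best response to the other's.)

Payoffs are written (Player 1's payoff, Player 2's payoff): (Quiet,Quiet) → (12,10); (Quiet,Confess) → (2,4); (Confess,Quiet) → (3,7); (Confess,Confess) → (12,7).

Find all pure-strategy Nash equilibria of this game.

(Quiet, Quiet): Player 1 gets 12 ≥ 3 from Confess, and Player 2 gets 10 ≥ 4 from Confess — Nash equilibrium.
(Quiet, Confess): Player 1 prefers Confess (12 > 2); Player 2 prefers Quiet (10 > 4) — not an equilibrium.
(Confess, Quiet): Player 1 prefers Quiet (12 > 3) — not an equilibrium.
(Confess, Confess): Player 1 gets 12 ≥ 2 from Quiet, and Player 2 gets 7 ≥ 7 from Quiet — Nash equilibrium.

(Quiet, Quiet) and (Confess, Confess)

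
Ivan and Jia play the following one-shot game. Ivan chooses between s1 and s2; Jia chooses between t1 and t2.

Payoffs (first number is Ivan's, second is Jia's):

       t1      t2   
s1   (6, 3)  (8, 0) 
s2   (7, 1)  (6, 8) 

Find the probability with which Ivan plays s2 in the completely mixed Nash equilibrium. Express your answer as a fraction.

Let x be the probability that Ivan plays s1. In a completely mixed equilibrium, Jia must be indifferent between t1 and t2.
Jia's expected payoff from t1 is 3x + (1−x); from t2 it is 8(1−x).
Setting these equal: 2x + 1 = −8x + 8, so x = 7/10.
Therefore Ivan plays s2 with probability 1 − 7/10 = 3/10.

3/10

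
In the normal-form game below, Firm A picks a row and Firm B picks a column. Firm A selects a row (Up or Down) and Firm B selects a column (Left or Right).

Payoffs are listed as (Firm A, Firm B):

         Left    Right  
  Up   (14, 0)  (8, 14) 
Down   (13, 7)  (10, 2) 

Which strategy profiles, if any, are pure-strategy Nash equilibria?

none

(Up, Left): Firm B prefers Right (14 > 0) — not an equilibrium.
(Up, Right): Firm A prefers Down (10 > 8) — not an equilibrium.
(Down, Left): Firm A prefers Up (14 > 13) — not an equilibrium.
(Down, Right): Firm B prefers Left (7 > 2) — not an equilibrium.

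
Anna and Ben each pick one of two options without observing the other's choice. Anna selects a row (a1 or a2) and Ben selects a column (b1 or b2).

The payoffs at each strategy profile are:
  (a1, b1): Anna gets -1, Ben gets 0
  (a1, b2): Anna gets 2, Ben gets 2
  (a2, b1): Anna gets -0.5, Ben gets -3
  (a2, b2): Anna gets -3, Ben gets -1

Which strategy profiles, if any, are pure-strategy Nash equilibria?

(a1, b1): Anna prefers a2 (-0.5 > -1); Ben prefers b2 (2 > 0) — not an equilibrium.
(a1, b2): Anna gets 2 ≥ -3 from a2, and Ben gets 2 ≥ 0 from b1 — Nash equilibrium.
(a2, b1): Ben prefers b2 (-1 > -3) — not an equilibrium.
(a2, b2): Anna prefers a1 (2 > -3) — not an equilibrium.

(a1, b2)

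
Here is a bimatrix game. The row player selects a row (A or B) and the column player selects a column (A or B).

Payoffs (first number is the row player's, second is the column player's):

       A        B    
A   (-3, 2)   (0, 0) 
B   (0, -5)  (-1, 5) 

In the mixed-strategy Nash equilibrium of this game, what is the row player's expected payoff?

-3/4

First find y, the probability the column player plays A, from the row player's indifference between A and B: −3y = −(1−y), giving y = 1/4.
Since the row player is indifferent in equilibrium, the row player's expected payoff equals the payoff from either row against (1/4, 3/4). Using A: −3(1/4) = -3/4.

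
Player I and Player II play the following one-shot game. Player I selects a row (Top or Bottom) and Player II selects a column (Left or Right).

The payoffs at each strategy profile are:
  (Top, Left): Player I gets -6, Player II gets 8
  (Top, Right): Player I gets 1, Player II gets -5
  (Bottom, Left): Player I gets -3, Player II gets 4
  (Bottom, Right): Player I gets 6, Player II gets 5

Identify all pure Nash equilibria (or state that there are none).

(Top, Left): Player I prefers Bottom (-3 > -6) — not an equilibrium.
(Top, Right): Player I prefers Bottom (6 > 1); Player II prefers Left (8 > -5) — not an equilibrium.
(Bottom, Left): Player II prefers Right (5 > 4) — not an equilibrium.
(Bottom, Right): Player I gets 6 ≥ 1 from Top, and Player II gets 5 ≥ 4 from Left — Nash equilibrium.

(Bottom, Right)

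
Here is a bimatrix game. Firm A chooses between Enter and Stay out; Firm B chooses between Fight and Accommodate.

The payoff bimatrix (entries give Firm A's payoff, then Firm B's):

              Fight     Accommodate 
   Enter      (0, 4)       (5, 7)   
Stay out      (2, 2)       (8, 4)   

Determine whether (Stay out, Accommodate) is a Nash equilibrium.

At (Stay out, Accommodate), Firm A earns 8; switching to Enter would give 5, so Firm A has no profitable deviation.
Firm B earns 4; switching to Fight would give 2, so Firm B has no profitable deviation.
Neither player can gain by a unilateral deviation, so this profile is a Nash equilibrium.

Yes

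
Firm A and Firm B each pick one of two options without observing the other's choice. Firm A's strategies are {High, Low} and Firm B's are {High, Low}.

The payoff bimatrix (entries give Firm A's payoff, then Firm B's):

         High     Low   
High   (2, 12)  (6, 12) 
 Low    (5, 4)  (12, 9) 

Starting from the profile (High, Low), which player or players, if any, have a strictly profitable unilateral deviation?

Firm A

Firm A at (High, Low) earns 6; deviating to Low yields 12 — a strict improvement.
Firm B earns 12; deviating to High yields 12 — not better.
Only Firm A has a strictly profitable deviation.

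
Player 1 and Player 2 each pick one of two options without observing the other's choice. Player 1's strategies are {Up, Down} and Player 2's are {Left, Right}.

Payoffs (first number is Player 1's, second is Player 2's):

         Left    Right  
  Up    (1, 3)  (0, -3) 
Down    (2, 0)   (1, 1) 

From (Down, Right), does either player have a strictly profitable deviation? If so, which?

Player 1 at (Down, Right) earns 1; deviating to Up yields 0 — not better.
Player 2 earns 1; deviating to Left yields 0 — not better.
Neither player can strictly improve; the profile is a Nash equilibrium.

Neither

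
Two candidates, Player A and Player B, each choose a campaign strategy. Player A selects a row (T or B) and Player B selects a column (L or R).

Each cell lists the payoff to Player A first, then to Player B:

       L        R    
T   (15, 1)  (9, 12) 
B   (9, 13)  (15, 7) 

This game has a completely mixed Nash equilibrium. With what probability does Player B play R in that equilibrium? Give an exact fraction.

Let q be the probability that Player B plays L. In a completely mixed equilibrium, Player A must be indifferent between T and B.
Player A's expected payoff from T is 15q + 9(1−q); from B it is 9q + 15(1−q).
Setting these equal: 6q + 9 = −6q + 15, so q = 1/2.
Therefore Player B plays R with probability 1 − 1/2 = 1/2.

1/2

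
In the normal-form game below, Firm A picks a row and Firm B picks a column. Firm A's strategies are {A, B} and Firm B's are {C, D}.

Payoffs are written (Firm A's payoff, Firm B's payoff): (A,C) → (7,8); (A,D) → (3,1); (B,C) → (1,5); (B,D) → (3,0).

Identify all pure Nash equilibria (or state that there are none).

(A, C): Firm A gets 7 ≥ 1 from B, and Firm B gets 8 ≥ 1 from D — Nash equilibrium.
(A, D): Firm B prefers C (8 > 1) — not an equilibrium.
(B, C): Firm A prefers A (7 > 1) — not an equilibrium.
(B, D): Firm B prefers C (5 > 0) — not an equilibrium.

(A, C)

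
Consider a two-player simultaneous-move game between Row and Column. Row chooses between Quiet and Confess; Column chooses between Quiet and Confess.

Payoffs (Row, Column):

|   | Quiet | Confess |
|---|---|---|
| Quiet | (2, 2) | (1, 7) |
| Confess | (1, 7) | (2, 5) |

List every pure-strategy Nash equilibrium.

none

(Quiet, Quiet): Column prefers Confess (7 > 2) — not an equilibrium.
(Quiet, Confess): Row prefers Confess (2 > 1) — not an equilibrium.
(Confess, Quiet): Row prefers Quiet (2 > 1) — not an equilibrium.
(Confess, Confess): Column prefers Quiet (7 > 5) — not an equilibrium.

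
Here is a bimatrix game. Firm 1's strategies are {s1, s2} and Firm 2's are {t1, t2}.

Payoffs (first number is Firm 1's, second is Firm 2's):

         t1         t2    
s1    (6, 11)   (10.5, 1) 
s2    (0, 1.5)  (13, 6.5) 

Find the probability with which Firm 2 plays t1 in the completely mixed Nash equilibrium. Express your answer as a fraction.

Let c be the probability that Firm 2 plays t1. In a completely mixed equilibrium, Firm 1 must be indifferent between s1 and s2.
Firm 1's expected payoff from s1 is 6c + 10.5(1−c); from s2 it is 13(1−c).
Setting these equal: −4.5c + 10.5 = −13c + 13, so c = 5/17.

5/17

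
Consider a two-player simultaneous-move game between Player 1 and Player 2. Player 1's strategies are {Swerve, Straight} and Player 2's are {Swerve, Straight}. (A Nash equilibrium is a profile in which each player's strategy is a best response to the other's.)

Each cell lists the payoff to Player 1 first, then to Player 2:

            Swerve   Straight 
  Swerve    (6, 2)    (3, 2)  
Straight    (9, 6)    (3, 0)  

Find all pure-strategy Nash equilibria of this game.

(Swerve, Straight) and (Straight, Swerve)

(Swerve, Swerve): Player 1 prefers Straight (9 > 6) — not an equilibrium.
(Swerve, Straight): Player 1 gets 3 ≥ 3 from Straight, and Player 2 gets 2 ≥ 2 from Swerve — Nash equilibrium.
(Straight, Swerve): Player 1 gets 9 ≥ 6 from Swerve, and Player 2 gets 6 ≥ 0 from Straight — Nash equilibrium.
(Straight, Straight): Player 2 prefers Swerve (6 > 0) — not an equilibrium.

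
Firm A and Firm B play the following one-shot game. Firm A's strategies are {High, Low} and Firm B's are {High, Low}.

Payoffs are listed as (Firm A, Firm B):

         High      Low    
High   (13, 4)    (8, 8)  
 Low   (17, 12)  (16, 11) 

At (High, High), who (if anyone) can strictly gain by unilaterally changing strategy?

Firm A at (High, High) earns 13; deviating to Low yields 17 — a strict improvement.
Firm B earns 4; deviating to Low yields 8 — a strict improvement.
Both Firm A and Firm B have strictly profitable deviations.

Both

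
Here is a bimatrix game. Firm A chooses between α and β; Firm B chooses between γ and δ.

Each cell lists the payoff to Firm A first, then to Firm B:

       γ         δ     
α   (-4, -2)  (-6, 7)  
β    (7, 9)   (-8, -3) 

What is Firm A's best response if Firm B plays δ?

Against δ, Firm A earns -6 from α and -8 from β.
So α is the best response.

α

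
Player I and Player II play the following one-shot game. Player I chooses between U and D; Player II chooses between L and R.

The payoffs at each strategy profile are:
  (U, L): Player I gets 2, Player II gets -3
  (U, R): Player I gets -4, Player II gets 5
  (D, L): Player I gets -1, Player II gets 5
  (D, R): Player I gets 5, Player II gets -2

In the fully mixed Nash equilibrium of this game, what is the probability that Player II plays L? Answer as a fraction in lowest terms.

Let q be the probability that Player II plays L. In a completely mixed equilibrium, Player I must be indifferent between U and D.
Player I's expected payoff from U is 2q − 4(1−q); from D it is −q + 5(1−q).
Setting these equal: 6q − 4 = −6q + 5, so q = 3/4.

3/4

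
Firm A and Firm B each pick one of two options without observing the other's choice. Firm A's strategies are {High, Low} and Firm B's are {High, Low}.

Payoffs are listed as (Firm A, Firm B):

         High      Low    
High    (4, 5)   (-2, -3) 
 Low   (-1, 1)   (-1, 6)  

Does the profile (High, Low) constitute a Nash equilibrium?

No

At (High, Low), Firm A earns -2; switching to Low would give -1, so Firm A would deviate.
Firm B earns -3; switching to High would give 5, so Firm B would deviate.
Since at least one player can profitably deviate, this is not a Nash equilibrium.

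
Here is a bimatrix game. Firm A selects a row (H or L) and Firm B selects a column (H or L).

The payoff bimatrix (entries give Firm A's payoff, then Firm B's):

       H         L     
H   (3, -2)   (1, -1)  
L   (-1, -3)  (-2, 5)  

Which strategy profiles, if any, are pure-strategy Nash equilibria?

(H, L)

(H, H): Firm B prefers L (-1 > -2) — not an equilibrium.
(H, L): Firm A gets 1 ≥ -2 from L, and Firm B gets -1 ≥ -2 from H — Nash equilibrium.
(L, H): Firm A prefers H (3 > -1); Firm B prefers L (5 > -3) — not an equilibrium.
(L, L): Firm A prefers H (1 > -2) — not an equilibrium.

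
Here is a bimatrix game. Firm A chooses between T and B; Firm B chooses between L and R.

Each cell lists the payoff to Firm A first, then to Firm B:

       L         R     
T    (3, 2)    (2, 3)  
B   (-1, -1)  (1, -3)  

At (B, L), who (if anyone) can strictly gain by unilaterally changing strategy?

Firm A at (B, L) earns -1; deviating to T yields 3 — a strict improvement.
Firm B earns -1; deviating to R yields -3 — not better.
Only Firm A has a strictly profitable deviation.

Firm A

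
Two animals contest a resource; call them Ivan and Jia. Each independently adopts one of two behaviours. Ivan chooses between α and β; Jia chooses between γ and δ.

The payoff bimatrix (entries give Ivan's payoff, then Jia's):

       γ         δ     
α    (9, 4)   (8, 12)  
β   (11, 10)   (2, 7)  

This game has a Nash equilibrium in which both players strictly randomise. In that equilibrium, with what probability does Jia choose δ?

Let c be the probability that Jia plays γ. In a completely mixed equilibrium, Ivan must be indifferent between α and β.
Ivan's expected payoff from α is 9c + 8(1−c); from β it is 11c + 2(1−c).
Setting these equal: c + 8 = 9c + 2, so c = 3/4.
Therefore Jia plays δ with probability 1 − 3/4 = 1/4.

1/4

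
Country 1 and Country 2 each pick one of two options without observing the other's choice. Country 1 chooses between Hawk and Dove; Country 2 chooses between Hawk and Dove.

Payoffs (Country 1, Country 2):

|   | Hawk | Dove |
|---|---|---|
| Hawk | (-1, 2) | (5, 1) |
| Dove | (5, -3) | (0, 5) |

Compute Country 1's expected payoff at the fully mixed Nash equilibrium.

25/11

First find y, the probability Country 2 plays Hawk, from Country 1's indifference between Hawk and Dove: −y + 5(1−y) = 5y, giving y = 5/11.
Since Country 1 is indifferent in equilibrium, Country 1's expected payoff equals the payoff from either row against (5/11, 6/11). Using Hawk: −(5/11) + 5(6/11) = 25/11.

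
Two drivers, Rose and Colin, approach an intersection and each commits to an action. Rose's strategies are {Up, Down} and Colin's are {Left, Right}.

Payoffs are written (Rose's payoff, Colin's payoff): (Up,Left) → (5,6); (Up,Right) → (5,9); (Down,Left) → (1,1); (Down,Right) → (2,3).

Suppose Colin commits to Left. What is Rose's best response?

Against Left, Rose earns 5 from Up and 1 from Down.
So Up is the best response.

Up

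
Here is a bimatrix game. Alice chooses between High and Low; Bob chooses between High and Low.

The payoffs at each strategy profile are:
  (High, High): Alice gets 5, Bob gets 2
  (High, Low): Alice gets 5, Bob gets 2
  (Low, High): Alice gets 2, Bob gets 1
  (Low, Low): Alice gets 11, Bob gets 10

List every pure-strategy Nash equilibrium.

(High, High): Alice gets 5 ≥ 2 from Low, and Bob gets 2 ≥ 2 from Low — Nash equilibrium.
(High, Low): Alice prefers Low (11 > 5) — not an equilibrium.
(Low, High): Alice prefers High (5 > 2); Bob prefers Low (10 > 1) — not an equilibrium.
(Low, Low): Alice gets 11 ≥ 5 from High, and Bob gets 10 ≥ 1 from High — Nash equilibrium.

(High, High) and (Low, Low)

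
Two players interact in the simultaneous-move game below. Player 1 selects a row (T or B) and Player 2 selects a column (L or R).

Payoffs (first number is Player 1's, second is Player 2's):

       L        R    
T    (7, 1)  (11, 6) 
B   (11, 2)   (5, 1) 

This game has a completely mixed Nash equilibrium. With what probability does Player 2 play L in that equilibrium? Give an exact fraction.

Let c be the probability that Player 2 plays L. In a completely mixed equilibrium, Player 1 must be indifferent between T and B.
Player 1's expected payoff from T is 7c + 11(1−c); from B it is 11c + 5(1−c).
Setting these equal: −4c + 11 = 6c + 5, so c = 3/5.

3/5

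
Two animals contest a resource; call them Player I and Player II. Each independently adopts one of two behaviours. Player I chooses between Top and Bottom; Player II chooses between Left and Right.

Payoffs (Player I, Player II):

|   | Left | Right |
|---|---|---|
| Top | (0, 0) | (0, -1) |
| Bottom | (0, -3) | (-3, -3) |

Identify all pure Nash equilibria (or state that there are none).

(Top, Left): Player I gets 0 ≥ 0 from Bottom, and Player II gets 0 ≥ -1 from Right — Nash equilibrium.
(Top, Right): Player II prefers Left (0 > -1) — not an equilibrium.
(Bottom, Left): Player I gets 0 ≥ 0 from Top, and Player II gets -3 ≥ -3 from Right — Nash equilibrium.
(Bottom, Right): Player I prefers Top (0 > -3) — not an equilibrium.

(Top, Left) and (Bottom, Left)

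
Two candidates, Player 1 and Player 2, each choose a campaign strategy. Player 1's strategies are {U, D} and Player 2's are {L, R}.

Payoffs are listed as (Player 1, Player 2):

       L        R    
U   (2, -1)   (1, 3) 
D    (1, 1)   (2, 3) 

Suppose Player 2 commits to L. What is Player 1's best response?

U

Against L, Player 1 earns 2 from U and 1 from D.
So U is the best response.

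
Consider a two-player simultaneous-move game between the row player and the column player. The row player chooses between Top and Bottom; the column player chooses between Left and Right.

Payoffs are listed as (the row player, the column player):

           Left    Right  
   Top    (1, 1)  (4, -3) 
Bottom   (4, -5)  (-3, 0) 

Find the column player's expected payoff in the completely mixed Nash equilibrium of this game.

-5/3

First find x, the probability the row player plays Top, from the column player's indifference between Left and Right: x − 5(1−x) = −3x, giving x = 5/9.
Since the column player is indifferent in equilibrium, the column player's expected payoff equals the payoff from either column against (5/9, 4/9). Using Left: (5/9) − 5(4/9) = -5/3.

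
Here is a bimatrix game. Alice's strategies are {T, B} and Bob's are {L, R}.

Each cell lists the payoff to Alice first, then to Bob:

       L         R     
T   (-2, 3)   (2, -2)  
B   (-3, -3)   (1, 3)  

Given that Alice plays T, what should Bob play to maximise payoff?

L

Against T, Bob earns 3 from L and -2 from R.
So L is the best response.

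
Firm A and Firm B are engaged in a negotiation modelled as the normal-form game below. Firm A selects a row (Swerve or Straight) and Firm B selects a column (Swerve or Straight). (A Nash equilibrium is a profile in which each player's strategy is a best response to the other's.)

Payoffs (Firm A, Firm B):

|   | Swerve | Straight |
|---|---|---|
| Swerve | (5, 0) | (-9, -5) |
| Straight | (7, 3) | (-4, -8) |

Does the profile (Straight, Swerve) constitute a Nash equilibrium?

Yes

At (Straight, Swerve), Firm A earns 7; switching to Swerve would give 5, so Firm A has no profitable deviation.
Firm B earns 3; switching to Straight would give -8, so Firm B has no profitable deviation.
Neither player can gain by a unilateral deviation, so this profile is a Nash equilibrium.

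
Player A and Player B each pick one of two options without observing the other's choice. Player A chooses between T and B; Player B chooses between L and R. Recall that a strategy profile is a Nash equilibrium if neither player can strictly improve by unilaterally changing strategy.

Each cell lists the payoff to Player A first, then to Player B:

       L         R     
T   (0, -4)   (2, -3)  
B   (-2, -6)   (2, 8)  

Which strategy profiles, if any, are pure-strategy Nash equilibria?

(T, L): Player B prefers R (-3 > -4) — not an equilibrium.
(T, R): Player A gets 2 ≥ 2 from B, and Player B gets -3 ≥ -4 from L — Nash equilibrium.
(B, L): Player A prefers T (0 > -2); Player B prefers R (8 > -6) — not an equilibrium.
(B, R): Player A gets 2 ≥ 2 from T, and Player B gets 8 ≥ -6 from L — Nash equilibrium.

(T, R) and (B, R)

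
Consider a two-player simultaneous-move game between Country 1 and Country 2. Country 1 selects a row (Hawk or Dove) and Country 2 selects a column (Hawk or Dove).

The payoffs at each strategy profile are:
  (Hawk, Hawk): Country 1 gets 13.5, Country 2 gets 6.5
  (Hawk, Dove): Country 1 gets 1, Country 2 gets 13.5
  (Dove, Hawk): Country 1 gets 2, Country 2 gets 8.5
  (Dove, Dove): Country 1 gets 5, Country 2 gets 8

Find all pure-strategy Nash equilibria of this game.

none

(Hawk, Hawk): Country 2 prefers Dove (13.5 > 6.5) — not an equilibrium.
(Hawk, Dove): Country 1 prefers Dove (5 > 1) — not an equilibrium.
(Dove, Hawk): Country 1 prefers Hawk (13.5 > 2) — not an equilibrium.
(Dove, Dove): Country 2 prefers Hawk (8.5 > 8) — not an equilibrium.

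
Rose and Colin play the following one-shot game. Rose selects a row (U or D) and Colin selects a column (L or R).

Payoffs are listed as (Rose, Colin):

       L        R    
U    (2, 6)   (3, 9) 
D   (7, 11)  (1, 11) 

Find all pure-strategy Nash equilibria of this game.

(U, R) and (D, L)

(U, L): Rose prefers D (7 > 2); Colin prefers R (9 > 6) — not an equilibrium.
(U, R): Rose gets 3 ≥ 1 from D, and Colin gets 9 ≥ 6 from L — Nash equilibrium.
(D, L): Rose gets 7 ≥ 2 from U, and Colin gets 11 ≥ 11 from R — Nash equilibrium.
(D, R): Rose prefers U (3 > 1) — not an equilibrium.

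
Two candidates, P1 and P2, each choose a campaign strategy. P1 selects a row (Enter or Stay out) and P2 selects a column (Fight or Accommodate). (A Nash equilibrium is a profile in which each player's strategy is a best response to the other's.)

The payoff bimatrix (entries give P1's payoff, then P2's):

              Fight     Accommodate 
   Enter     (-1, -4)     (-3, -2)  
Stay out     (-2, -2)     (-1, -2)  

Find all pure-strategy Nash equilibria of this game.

(Enter, Fight): P2 prefers Accommodate (-2 > -4) — not an equilibrium.
(Enter, Accommodate): P1 prefers Stay out (-1 > -3) — not an equilibrium.
(Stay out, Fight): P1 prefers Enter (-1 > -2) — not an equilibrium.
(Stay out, Accommodate): P1 gets -1 ≥ -3 from Enter, and P2 gets -2 ≥ -2 from Fight — Nash equilibrium.

(Stay out, Accommodate)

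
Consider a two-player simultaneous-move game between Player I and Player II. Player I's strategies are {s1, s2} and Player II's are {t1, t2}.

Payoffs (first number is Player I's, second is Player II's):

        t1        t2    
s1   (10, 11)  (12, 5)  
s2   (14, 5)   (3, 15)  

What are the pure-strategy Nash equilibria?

(s1, t1): Player I prefers s2 (14 > 10) — not an equilibrium.
(s1, t2): Player II prefers t1 (11 > 5) — not an equilibrium.
(s2, t1): Player II prefers t2 (15 > 5) — not an equilibrium.
(s2, t2): Player I prefers s1 (12 > 3) — not an equilibrium.

none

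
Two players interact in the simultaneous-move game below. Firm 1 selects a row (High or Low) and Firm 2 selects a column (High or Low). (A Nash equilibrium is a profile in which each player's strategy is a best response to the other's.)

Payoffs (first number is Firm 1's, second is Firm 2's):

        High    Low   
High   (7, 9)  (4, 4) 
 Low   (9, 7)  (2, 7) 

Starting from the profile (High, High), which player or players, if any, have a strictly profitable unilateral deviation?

Firm 1 at (High, High) earns 7; deviating to Low yields 9 — a strict improvement.
Firm 2 earns 9; deviating to Low yields 4 — not better.
Only Firm 1 has a strictly profitable deviation.

Firm 1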